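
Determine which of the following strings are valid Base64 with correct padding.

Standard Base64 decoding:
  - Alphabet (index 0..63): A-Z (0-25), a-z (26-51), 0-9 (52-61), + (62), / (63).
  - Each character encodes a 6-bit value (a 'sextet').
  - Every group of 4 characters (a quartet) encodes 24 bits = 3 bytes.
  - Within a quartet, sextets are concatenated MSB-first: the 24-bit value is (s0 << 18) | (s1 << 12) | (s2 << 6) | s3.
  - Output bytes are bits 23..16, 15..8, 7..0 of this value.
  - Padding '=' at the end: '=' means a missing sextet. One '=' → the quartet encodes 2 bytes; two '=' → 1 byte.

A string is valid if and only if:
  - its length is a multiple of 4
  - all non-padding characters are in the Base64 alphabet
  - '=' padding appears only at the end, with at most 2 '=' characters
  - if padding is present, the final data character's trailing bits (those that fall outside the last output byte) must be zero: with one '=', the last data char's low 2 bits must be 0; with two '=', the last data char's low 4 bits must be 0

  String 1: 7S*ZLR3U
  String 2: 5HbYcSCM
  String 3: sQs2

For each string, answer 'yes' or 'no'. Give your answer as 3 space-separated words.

String 1: '7S*ZLR3U' → invalid (bad char(s): ['*'])
String 2: '5HbYcSCM' → valid
String 3: 'sQs2' → valid

Answer: no yes yes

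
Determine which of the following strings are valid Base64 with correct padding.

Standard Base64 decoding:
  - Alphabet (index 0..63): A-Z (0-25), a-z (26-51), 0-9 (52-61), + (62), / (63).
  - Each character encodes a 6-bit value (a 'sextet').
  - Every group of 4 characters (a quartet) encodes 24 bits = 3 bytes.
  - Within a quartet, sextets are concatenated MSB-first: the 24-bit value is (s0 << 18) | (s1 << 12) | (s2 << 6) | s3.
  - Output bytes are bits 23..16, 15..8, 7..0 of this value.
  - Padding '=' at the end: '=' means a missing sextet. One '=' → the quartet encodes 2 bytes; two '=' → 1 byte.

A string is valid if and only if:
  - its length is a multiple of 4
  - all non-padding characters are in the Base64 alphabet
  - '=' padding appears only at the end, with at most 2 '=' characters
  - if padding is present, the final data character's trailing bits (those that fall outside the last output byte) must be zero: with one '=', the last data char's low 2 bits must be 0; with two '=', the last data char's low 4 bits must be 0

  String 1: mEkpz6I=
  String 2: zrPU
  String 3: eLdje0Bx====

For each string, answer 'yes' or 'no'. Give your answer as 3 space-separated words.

String 1: 'mEkpz6I=' → valid
String 2: 'zrPU' → valid
String 3: 'eLdje0Bx====' → invalid (4 pad chars (max 2))

Answer: yes yes no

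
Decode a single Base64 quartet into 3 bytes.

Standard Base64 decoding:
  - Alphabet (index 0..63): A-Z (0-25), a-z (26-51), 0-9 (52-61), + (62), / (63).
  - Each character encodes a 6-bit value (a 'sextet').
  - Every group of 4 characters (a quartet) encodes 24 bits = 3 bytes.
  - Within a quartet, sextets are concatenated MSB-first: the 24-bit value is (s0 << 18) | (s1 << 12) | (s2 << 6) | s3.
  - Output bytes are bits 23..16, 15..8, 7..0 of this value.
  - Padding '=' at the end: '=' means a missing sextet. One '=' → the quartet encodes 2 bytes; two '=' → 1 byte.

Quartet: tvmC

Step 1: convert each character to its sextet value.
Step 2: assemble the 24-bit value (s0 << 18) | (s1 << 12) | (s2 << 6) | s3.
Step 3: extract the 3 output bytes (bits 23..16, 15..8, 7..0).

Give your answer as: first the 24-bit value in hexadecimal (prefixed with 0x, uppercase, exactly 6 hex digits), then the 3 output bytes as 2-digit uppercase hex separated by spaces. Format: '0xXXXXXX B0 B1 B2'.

Answer: 0xB6F982 B6 F9 82

Derivation:
Sextets: t=45, v=47, m=38, C=2
24-bit: (45<<18) | (47<<12) | (38<<6) | 2
      = 0xB40000 | 0x02F000 | 0x000980 | 0x000002
      = 0xB6F982
Bytes: (v>>16)&0xFF=B6, (v>>8)&0xFF=F9, v&0xFF=82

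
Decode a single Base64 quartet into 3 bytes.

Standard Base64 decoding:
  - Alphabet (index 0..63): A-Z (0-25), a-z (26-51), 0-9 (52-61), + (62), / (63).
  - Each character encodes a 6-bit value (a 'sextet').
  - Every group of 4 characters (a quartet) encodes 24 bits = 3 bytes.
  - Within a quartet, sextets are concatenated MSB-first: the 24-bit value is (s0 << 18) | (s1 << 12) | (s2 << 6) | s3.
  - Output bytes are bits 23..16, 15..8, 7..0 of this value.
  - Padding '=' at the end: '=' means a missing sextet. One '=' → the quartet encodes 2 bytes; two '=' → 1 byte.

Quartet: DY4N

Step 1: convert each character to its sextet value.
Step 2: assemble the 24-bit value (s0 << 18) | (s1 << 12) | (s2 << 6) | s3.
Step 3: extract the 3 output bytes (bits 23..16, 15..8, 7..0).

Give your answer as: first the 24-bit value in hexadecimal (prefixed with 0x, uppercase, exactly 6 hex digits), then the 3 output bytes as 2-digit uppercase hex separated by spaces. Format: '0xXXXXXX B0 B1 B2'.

Sextets: D=3, Y=24, 4=56, N=13
24-bit: (3<<18) | (24<<12) | (56<<6) | 13
      = 0x0C0000 | 0x018000 | 0x000E00 | 0x00000D
      = 0x0D8E0D
Bytes: (v>>16)&0xFF=0D, (v>>8)&0xFF=8E, v&0xFF=0D

Answer: 0x0D8E0D 0D 8E 0D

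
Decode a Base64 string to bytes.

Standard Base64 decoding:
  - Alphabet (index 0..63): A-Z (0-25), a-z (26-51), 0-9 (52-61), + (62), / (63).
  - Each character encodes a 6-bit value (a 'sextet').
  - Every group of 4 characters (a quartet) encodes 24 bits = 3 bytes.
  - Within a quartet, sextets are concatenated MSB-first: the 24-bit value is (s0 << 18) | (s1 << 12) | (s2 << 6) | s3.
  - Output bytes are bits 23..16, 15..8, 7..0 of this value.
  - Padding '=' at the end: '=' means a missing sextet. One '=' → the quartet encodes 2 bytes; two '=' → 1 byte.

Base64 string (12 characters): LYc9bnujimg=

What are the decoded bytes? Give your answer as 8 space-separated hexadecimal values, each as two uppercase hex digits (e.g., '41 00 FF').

Answer: 2D 87 3D 6E 7B A3 8A 68

Derivation:
After char 0 ('L'=11): chars_in_quartet=1 acc=0xB bytes_emitted=0
After char 1 ('Y'=24): chars_in_quartet=2 acc=0x2D8 bytes_emitted=0
After char 2 ('c'=28): chars_in_quartet=3 acc=0xB61C bytes_emitted=0
After char 3 ('9'=61): chars_in_quartet=4 acc=0x2D873D -> emit 2D 87 3D, reset; bytes_emitted=3
After char 4 ('b'=27): chars_in_quartet=1 acc=0x1B bytes_emitted=3
After char 5 ('n'=39): chars_in_quartet=2 acc=0x6E7 bytes_emitted=3
After char 6 ('u'=46): chars_in_quartet=3 acc=0x1B9EE bytes_emitted=3
After char 7 ('j'=35): chars_in_quartet=4 acc=0x6E7BA3 -> emit 6E 7B A3, reset; bytes_emitted=6
After char 8 ('i'=34): chars_in_quartet=1 acc=0x22 bytes_emitted=6
After char 9 ('m'=38): chars_in_quartet=2 acc=0x8A6 bytes_emitted=6
After char 10 ('g'=32): chars_in_quartet=3 acc=0x229A0 bytes_emitted=6
Padding '=': partial quartet acc=0x229A0 -> emit 8A 68; bytes_emitted=8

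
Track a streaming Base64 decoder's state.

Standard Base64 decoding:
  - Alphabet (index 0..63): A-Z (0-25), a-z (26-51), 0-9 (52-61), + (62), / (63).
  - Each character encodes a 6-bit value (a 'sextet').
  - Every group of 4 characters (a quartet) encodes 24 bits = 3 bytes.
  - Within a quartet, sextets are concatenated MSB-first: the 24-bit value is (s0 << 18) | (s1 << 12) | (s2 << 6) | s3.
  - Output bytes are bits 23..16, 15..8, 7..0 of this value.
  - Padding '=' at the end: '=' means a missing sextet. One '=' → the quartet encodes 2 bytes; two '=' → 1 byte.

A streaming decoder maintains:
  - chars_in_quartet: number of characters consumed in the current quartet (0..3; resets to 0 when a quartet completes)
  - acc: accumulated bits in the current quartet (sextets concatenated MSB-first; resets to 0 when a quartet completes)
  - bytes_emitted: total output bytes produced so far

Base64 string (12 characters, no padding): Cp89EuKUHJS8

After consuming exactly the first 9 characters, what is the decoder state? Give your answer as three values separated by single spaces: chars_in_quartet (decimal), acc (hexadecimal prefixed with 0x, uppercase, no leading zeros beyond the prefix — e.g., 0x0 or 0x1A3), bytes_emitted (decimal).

Answer: 1 0x7 6

Derivation:
After char 0 ('C'=2): chars_in_quartet=1 acc=0x2 bytes_emitted=0
After char 1 ('p'=41): chars_in_quartet=2 acc=0xA9 bytes_emitted=0
After char 2 ('8'=60): chars_in_quartet=3 acc=0x2A7C bytes_emitted=0
After char 3 ('9'=61): chars_in_quartet=4 acc=0xA9F3D -> emit 0A 9F 3D, reset; bytes_emitted=3
After char 4 ('E'=4): chars_in_quartet=1 acc=0x4 bytes_emitted=3
After char 5 ('u'=46): chars_in_quartet=2 acc=0x12E bytes_emitted=3
After char 6 ('K'=10): chars_in_quartet=3 acc=0x4B8A bytes_emitted=3
After char 7 ('U'=20): chars_in_quartet=4 acc=0x12E294 -> emit 12 E2 94, reset; bytes_emitted=6
After char 8 ('H'=7): chars_in_quartet=1 acc=0x7 bytes_emitted=6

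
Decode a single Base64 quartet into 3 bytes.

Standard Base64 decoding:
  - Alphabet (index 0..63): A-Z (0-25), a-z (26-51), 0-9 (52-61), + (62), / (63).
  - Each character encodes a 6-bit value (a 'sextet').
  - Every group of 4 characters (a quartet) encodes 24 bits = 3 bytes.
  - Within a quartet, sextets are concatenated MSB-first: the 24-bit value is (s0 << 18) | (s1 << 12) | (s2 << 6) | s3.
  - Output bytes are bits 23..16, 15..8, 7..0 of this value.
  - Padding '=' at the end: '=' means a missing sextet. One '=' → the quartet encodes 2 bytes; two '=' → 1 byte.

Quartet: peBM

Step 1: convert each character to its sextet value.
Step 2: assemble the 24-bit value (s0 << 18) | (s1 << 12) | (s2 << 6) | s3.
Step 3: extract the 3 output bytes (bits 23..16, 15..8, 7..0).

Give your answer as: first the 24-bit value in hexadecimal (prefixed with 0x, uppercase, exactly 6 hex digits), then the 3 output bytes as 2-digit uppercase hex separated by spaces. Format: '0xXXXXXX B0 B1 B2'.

Answer: 0xA5E04C A5 E0 4C

Derivation:
Sextets: p=41, e=30, B=1, M=12
24-bit: (41<<18) | (30<<12) | (1<<6) | 12
      = 0xA40000 | 0x01E000 | 0x000040 | 0x00000C
      = 0xA5E04C
Bytes: (v>>16)&0xFF=A5, (v>>8)&0xFF=E0, v&0xFF=4C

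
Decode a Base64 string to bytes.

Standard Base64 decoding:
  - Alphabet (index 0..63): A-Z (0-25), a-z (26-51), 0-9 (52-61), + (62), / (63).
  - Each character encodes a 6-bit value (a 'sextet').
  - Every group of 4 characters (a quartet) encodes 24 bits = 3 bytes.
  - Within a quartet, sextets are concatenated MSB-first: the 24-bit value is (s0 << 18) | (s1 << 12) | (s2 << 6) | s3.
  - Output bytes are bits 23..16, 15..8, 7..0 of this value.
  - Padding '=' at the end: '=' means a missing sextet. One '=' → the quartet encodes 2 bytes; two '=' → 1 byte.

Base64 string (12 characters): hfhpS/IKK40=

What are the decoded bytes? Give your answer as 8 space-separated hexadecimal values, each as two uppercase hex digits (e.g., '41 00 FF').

Answer: 85 F8 69 4B F2 0A 2B 8D

Derivation:
After char 0 ('h'=33): chars_in_quartet=1 acc=0x21 bytes_emitted=0
After char 1 ('f'=31): chars_in_quartet=2 acc=0x85F bytes_emitted=0
After char 2 ('h'=33): chars_in_quartet=3 acc=0x217E1 bytes_emitted=0
After char 3 ('p'=41): chars_in_quartet=4 acc=0x85F869 -> emit 85 F8 69, reset; bytes_emitted=3
After char 4 ('S'=18): chars_in_quartet=1 acc=0x12 bytes_emitted=3
After char 5 ('/'=63): chars_in_quartet=2 acc=0x4BF bytes_emitted=3
After char 6 ('I'=8): chars_in_quartet=3 acc=0x12FC8 bytes_emitted=3
After char 7 ('K'=10): chars_in_quartet=4 acc=0x4BF20A -> emit 4B F2 0A, reset; bytes_emitted=6
After char 8 ('K'=10): chars_in_quartet=1 acc=0xA bytes_emitted=6
After char 9 ('4'=56): chars_in_quartet=2 acc=0x2B8 bytes_emitted=6
After char 10 ('0'=52): chars_in_quartet=3 acc=0xAE34 bytes_emitted=6
Padding '=': partial quartet acc=0xAE34 -> emit 2B 8D; bytes_emitted=8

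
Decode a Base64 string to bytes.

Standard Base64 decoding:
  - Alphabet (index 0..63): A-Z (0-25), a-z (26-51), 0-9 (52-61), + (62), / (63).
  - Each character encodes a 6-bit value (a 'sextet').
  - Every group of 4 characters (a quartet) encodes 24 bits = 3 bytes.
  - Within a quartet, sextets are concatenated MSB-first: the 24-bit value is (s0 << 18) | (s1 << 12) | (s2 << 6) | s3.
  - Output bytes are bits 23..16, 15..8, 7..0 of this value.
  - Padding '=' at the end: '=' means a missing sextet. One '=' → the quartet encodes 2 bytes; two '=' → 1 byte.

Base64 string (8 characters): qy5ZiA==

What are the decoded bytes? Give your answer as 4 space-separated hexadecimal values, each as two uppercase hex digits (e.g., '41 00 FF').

Answer: AB 2E 59 88

Derivation:
After char 0 ('q'=42): chars_in_quartet=1 acc=0x2A bytes_emitted=0
After char 1 ('y'=50): chars_in_quartet=2 acc=0xAB2 bytes_emitted=0
After char 2 ('5'=57): chars_in_quartet=3 acc=0x2ACB9 bytes_emitted=0
After char 3 ('Z'=25): chars_in_quartet=4 acc=0xAB2E59 -> emit AB 2E 59, reset; bytes_emitted=3
After char 4 ('i'=34): chars_in_quartet=1 acc=0x22 bytes_emitted=3
After char 5 ('A'=0): chars_in_quartet=2 acc=0x880 bytes_emitted=3
Padding '==': partial quartet acc=0x880 -> emit 88; bytes_emitted=4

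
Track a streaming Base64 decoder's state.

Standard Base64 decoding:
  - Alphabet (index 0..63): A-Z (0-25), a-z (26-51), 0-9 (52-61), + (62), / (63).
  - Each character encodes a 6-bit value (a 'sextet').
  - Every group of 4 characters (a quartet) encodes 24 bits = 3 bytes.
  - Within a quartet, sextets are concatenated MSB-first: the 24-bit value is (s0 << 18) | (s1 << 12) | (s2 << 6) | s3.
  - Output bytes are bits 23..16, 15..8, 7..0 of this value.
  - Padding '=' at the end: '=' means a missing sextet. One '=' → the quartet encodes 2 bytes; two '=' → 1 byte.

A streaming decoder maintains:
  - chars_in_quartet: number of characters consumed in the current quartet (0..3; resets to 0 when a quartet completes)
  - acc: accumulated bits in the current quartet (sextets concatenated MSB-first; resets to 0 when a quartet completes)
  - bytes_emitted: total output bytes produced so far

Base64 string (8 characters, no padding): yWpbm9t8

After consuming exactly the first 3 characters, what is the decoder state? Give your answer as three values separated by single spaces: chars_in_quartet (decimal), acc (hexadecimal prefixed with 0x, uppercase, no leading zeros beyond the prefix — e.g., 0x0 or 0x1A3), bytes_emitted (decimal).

After char 0 ('y'=50): chars_in_quartet=1 acc=0x32 bytes_emitted=0
After char 1 ('W'=22): chars_in_quartet=2 acc=0xC96 bytes_emitted=0
After char 2 ('p'=41): chars_in_quartet=3 acc=0x325A9 bytes_emitted=0

Answer: 3 0x325A9 0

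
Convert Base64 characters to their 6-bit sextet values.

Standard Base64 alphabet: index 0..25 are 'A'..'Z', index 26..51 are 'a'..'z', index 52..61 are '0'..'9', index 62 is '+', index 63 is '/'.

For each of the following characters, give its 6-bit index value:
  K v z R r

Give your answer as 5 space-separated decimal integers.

'K': A..Z range, ord('K') − ord('A') = 10
'v': a..z range, 26 + ord('v') − ord('a') = 47
'z': a..z range, 26 + ord('z') − ord('a') = 51
'R': A..Z range, ord('R') − ord('A') = 17
'r': a..z range, 26 + ord('r') − ord('a') = 43

Answer: 10 47 51 17 43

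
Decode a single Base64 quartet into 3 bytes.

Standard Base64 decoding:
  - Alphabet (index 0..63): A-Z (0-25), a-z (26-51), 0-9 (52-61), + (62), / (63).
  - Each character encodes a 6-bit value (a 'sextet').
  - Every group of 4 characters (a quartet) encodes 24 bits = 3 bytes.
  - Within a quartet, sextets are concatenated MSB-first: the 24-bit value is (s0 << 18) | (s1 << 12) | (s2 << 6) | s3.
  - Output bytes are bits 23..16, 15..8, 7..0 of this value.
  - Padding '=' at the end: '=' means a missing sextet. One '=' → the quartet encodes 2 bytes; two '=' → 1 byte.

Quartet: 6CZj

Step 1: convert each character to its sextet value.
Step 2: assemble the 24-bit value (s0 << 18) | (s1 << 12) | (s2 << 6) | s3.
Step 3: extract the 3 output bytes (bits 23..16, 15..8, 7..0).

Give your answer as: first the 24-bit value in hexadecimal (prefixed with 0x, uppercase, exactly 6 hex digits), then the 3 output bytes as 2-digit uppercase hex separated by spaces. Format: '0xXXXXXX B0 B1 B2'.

Answer: 0xE82663 E8 26 63

Derivation:
Sextets: 6=58, C=2, Z=25, j=35
24-bit: (58<<18) | (2<<12) | (25<<6) | 35
      = 0xE80000 | 0x002000 | 0x000640 | 0x000023
      = 0xE82663
Bytes: (v>>16)&0xFF=E8, (v>>8)&0xFF=26, v&0xFF=63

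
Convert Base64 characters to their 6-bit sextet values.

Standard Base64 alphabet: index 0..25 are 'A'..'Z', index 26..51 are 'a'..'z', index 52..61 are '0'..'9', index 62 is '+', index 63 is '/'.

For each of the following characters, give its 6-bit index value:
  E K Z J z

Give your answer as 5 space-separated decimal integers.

Answer: 4 10 25 9 51

Derivation:
'E': A..Z range, ord('E') − ord('A') = 4
'K': A..Z range, ord('K') − ord('A') = 10
'Z': A..Z range, ord('Z') − ord('A') = 25
'J': A..Z range, ord('J') − ord('A') = 9
'z': a..z range, 26 + ord('z') − ord('a') = 51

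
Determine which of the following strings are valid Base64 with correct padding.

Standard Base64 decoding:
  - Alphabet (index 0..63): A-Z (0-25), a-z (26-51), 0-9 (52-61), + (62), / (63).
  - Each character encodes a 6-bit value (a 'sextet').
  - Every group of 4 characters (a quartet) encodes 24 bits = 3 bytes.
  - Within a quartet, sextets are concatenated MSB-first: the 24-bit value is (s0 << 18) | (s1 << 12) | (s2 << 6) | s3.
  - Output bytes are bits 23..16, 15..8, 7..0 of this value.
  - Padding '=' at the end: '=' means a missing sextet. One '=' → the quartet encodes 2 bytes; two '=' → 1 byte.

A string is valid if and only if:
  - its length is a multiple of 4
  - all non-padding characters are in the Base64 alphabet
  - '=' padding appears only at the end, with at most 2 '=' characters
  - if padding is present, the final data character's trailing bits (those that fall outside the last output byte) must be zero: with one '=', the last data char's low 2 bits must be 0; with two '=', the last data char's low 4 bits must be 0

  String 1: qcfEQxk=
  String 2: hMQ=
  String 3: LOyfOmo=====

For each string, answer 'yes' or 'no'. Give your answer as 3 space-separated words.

Answer: yes yes no

Derivation:
String 1: 'qcfEQxk=' → valid
String 2: 'hMQ=' → valid
String 3: 'LOyfOmo=====' → invalid (5 pad chars (max 2))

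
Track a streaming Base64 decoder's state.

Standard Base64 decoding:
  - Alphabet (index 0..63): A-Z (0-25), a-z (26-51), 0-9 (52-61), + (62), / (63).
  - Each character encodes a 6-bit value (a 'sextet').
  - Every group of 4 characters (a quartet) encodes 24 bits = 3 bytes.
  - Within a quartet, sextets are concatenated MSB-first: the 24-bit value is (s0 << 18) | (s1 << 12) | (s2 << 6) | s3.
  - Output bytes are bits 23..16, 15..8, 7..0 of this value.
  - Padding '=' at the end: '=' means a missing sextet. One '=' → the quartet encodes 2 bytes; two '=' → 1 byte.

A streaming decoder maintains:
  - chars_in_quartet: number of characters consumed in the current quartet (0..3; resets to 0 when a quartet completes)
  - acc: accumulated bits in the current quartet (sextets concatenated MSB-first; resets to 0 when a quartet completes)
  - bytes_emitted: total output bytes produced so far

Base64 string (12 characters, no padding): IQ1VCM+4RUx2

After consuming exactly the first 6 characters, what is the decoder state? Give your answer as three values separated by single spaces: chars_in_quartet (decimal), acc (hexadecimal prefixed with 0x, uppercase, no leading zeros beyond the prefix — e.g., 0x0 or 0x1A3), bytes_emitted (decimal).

Answer: 2 0x8C 3

Derivation:
After char 0 ('I'=8): chars_in_quartet=1 acc=0x8 bytes_emitted=0
After char 1 ('Q'=16): chars_in_quartet=2 acc=0x210 bytes_emitted=0
After char 2 ('1'=53): chars_in_quartet=3 acc=0x8435 bytes_emitted=0
After char 3 ('V'=21): chars_in_quartet=4 acc=0x210D55 -> emit 21 0D 55, reset; bytes_emitted=3
After char 4 ('C'=2): chars_in_quartet=1 acc=0x2 bytes_emitted=3
After char 5 ('M'=12): chars_in_quartet=2 acc=0x8C bytes_emitted=3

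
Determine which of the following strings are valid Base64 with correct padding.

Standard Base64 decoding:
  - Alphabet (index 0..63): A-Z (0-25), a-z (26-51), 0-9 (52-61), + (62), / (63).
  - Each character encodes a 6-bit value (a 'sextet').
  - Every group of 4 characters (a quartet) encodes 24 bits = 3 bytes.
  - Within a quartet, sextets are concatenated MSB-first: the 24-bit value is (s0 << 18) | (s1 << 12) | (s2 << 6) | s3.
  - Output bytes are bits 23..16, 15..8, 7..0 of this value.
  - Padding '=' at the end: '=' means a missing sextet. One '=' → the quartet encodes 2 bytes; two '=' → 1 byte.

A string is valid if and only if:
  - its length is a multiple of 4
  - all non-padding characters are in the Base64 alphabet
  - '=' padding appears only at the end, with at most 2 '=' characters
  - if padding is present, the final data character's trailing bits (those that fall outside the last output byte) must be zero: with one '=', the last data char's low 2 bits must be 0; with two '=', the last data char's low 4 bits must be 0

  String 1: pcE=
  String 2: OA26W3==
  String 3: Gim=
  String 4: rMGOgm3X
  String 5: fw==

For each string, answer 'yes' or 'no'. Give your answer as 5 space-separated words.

Answer: yes no no yes yes

Derivation:
String 1: 'pcE=' → valid
String 2: 'OA26W3==' → invalid (bad trailing bits)
String 3: 'Gim=' → invalid (bad trailing bits)
String 4: 'rMGOgm3X' → valid
String 5: 'fw==' → valid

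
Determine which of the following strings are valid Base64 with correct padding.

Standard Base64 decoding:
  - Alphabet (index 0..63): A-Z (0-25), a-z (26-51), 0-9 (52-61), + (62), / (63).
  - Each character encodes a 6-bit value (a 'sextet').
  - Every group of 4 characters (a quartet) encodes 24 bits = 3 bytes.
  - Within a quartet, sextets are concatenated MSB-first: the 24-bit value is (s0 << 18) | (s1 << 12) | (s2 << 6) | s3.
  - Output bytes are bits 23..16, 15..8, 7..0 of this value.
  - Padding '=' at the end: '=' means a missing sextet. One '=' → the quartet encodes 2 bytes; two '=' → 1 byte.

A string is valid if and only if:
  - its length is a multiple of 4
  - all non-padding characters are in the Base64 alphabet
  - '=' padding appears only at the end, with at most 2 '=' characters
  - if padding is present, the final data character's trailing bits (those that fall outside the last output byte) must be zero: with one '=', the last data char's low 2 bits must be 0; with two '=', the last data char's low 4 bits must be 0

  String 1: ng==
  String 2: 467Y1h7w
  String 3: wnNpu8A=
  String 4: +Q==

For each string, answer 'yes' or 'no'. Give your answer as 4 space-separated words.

String 1: 'ng==' → valid
String 2: '467Y1h7w' → valid
String 3: 'wnNpu8A=' → valid
String 4: '+Q==' → valid

Answer: yes yes yes yes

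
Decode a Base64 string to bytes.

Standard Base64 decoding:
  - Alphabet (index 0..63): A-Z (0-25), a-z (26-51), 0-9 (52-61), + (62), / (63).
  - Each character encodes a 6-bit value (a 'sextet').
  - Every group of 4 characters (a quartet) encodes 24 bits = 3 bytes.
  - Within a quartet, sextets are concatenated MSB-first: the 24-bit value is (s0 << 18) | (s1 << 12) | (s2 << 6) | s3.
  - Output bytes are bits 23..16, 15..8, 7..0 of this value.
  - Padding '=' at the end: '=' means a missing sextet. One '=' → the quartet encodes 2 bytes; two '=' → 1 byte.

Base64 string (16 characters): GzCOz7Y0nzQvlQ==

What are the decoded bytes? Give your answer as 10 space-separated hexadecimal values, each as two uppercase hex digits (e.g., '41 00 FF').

Answer: 1B 30 8E CF B6 34 9F 34 2F 95

Derivation:
After char 0 ('G'=6): chars_in_quartet=1 acc=0x6 bytes_emitted=0
After char 1 ('z'=51): chars_in_quartet=2 acc=0x1B3 bytes_emitted=0
After char 2 ('C'=2): chars_in_quartet=3 acc=0x6CC2 bytes_emitted=0
After char 3 ('O'=14): chars_in_quartet=4 acc=0x1B308E -> emit 1B 30 8E, reset; bytes_emitted=3
After char 4 ('z'=51): chars_in_quartet=1 acc=0x33 bytes_emitted=3
After char 5 ('7'=59): chars_in_quartet=2 acc=0xCFB bytes_emitted=3
After char 6 ('Y'=24): chars_in_quartet=3 acc=0x33ED8 bytes_emitted=3
After char 7 ('0'=52): chars_in_quartet=4 acc=0xCFB634 -> emit CF B6 34, reset; bytes_emitted=6
After char 8 ('n'=39): chars_in_quartet=1 acc=0x27 bytes_emitted=6
After char 9 ('z'=51): chars_in_quartet=2 acc=0x9F3 bytes_emitted=6
After char 10 ('Q'=16): chars_in_quartet=3 acc=0x27CD0 bytes_emitted=6
After char 11 ('v'=47): chars_in_quartet=4 acc=0x9F342F -> emit 9F 34 2F, reset; bytes_emitted=9
After char 12 ('l'=37): chars_in_quartet=1 acc=0x25 bytes_emitted=9
After char 13 ('Q'=16): chars_in_quartet=2 acc=0x950 bytes_emitted=9
Padding '==': partial quartet acc=0x950 -> emit 95; bytes_emitted=10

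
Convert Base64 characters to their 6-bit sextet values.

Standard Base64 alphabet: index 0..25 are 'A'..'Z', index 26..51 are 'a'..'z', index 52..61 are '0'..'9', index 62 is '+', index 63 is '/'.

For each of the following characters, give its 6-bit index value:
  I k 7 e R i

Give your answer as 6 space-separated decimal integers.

'I': A..Z range, ord('I') − ord('A') = 8
'k': a..z range, 26 + ord('k') − ord('a') = 36
'7': 0..9 range, 52 + ord('7') − ord('0') = 59
'e': a..z range, 26 + ord('e') − ord('a') = 30
'R': A..Z range, ord('R') − ord('A') = 17
'i': a..z range, 26 + ord('i') − ord('a') = 34

Answer: 8 36 59 30 17 34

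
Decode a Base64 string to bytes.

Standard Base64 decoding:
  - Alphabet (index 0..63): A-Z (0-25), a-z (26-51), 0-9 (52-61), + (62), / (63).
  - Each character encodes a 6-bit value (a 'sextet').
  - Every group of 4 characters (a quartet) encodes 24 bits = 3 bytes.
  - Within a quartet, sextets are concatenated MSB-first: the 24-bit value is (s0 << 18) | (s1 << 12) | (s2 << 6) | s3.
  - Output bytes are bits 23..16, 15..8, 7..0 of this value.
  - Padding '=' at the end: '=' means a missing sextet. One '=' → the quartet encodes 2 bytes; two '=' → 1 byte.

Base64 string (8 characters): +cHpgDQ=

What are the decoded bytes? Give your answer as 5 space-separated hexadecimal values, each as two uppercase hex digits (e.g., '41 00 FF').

After char 0 ('+'=62): chars_in_quartet=1 acc=0x3E bytes_emitted=0
After char 1 ('c'=28): chars_in_quartet=2 acc=0xF9C bytes_emitted=0
After char 2 ('H'=7): chars_in_quartet=3 acc=0x3E707 bytes_emitted=0
After char 3 ('p'=41): chars_in_quartet=4 acc=0xF9C1E9 -> emit F9 C1 E9, reset; bytes_emitted=3
After char 4 ('g'=32): chars_in_quartet=1 acc=0x20 bytes_emitted=3
After char 5 ('D'=3): chars_in_quartet=2 acc=0x803 bytes_emitted=3
After char 6 ('Q'=16): chars_in_quartet=3 acc=0x200D0 bytes_emitted=3
Padding '=': partial quartet acc=0x200D0 -> emit 80 34; bytes_emitted=5

Answer: F9 C1 E9 80 34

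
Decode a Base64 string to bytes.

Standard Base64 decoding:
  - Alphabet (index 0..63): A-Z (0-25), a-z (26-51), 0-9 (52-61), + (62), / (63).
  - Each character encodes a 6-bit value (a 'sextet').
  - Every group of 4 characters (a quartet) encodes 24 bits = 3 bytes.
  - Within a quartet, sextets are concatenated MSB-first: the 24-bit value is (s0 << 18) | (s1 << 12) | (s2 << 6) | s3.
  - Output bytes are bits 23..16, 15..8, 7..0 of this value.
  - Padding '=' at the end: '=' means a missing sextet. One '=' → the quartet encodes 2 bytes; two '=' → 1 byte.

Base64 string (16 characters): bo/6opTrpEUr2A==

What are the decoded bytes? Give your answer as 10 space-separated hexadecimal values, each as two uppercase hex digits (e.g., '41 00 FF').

After char 0 ('b'=27): chars_in_quartet=1 acc=0x1B bytes_emitted=0
After char 1 ('o'=40): chars_in_quartet=2 acc=0x6E8 bytes_emitted=0
After char 2 ('/'=63): chars_in_quartet=3 acc=0x1BA3F bytes_emitted=0
After char 3 ('6'=58): chars_in_quartet=4 acc=0x6E8FFA -> emit 6E 8F FA, reset; bytes_emitted=3
After char 4 ('o'=40): chars_in_quartet=1 acc=0x28 bytes_emitted=3
After char 5 ('p'=41): chars_in_quartet=2 acc=0xA29 bytes_emitted=3
After char 6 ('T'=19): chars_in_quartet=3 acc=0x28A53 bytes_emitted=3
After char 7 ('r'=43): chars_in_quartet=4 acc=0xA294EB -> emit A2 94 EB, reset; bytes_emitted=6
After char 8 ('p'=41): chars_in_quartet=1 acc=0x29 bytes_emitted=6
After char 9 ('E'=4): chars_in_quartet=2 acc=0xA44 bytes_emitted=6
After char 10 ('U'=20): chars_in_quartet=3 acc=0x29114 bytes_emitted=6
After char 11 ('r'=43): chars_in_quartet=4 acc=0xA4452B -> emit A4 45 2B, reset; bytes_emitted=9
After char 12 ('2'=54): chars_in_quartet=1 acc=0x36 bytes_emitted=9
After char 13 ('A'=0): chars_in_quartet=2 acc=0xD80 bytes_emitted=9
Padding '==': partial quartet acc=0xD80 -> emit D8; bytes_emitted=10

Answer: 6E 8F FA A2 94 EB A4 45 2B D8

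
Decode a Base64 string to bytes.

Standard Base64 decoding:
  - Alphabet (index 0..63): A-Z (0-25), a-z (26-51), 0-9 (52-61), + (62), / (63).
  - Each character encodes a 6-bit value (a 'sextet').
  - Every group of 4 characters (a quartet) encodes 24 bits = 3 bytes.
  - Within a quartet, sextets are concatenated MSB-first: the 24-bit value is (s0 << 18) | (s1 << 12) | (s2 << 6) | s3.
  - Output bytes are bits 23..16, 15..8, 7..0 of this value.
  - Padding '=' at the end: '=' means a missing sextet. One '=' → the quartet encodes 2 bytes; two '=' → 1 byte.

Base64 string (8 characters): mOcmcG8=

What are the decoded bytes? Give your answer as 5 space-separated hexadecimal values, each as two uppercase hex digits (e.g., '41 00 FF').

After char 0 ('m'=38): chars_in_quartet=1 acc=0x26 bytes_emitted=0
After char 1 ('O'=14): chars_in_quartet=2 acc=0x98E bytes_emitted=0
After char 2 ('c'=28): chars_in_quartet=3 acc=0x2639C bytes_emitted=0
After char 3 ('m'=38): chars_in_quartet=4 acc=0x98E726 -> emit 98 E7 26, reset; bytes_emitted=3
After char 4 ('c'=28): chars_in_quartet=1 acc=0x1C bytes_emitted=3
After char 5 ('G'=6): chars_in_quartet=2 acc=0x706 bytes_emitted=3
After char 6 ('8'=60): chars_in_quartet=3 acc=0x1C1BC bytes_emitted=3
Padding '=': partial quartet acc=0x1C1BC -> emit 70 6F; bytes_emitted=5

Answer: 98 E7 26 70 6F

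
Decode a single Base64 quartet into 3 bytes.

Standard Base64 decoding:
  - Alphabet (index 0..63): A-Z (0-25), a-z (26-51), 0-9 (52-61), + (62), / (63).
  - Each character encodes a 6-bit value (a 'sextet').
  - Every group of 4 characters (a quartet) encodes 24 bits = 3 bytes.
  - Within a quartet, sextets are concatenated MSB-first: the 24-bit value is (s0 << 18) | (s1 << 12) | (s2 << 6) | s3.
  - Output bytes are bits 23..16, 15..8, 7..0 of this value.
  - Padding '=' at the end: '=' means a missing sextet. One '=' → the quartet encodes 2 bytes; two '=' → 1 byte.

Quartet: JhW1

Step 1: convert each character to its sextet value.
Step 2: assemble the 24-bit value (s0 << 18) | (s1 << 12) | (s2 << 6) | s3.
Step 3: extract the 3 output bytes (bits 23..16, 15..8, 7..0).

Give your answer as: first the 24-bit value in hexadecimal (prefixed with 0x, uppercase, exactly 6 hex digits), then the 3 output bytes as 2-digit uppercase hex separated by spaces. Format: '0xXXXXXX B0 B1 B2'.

Answer: 0x2615B5 26 15 B5

Derivation:
Sextets: J=9, h=33, W=22, 1=53
24-bit: (9<<18) | (33<<12) | (22<<6) | 53
      = 0x240000 | 0x021000 | 0x000580 | 0x000035
      = 0x2615B5
Bytes: (v>>16)&0xFF=26, (v>>8)&0xFF=15, v&0xFF=B5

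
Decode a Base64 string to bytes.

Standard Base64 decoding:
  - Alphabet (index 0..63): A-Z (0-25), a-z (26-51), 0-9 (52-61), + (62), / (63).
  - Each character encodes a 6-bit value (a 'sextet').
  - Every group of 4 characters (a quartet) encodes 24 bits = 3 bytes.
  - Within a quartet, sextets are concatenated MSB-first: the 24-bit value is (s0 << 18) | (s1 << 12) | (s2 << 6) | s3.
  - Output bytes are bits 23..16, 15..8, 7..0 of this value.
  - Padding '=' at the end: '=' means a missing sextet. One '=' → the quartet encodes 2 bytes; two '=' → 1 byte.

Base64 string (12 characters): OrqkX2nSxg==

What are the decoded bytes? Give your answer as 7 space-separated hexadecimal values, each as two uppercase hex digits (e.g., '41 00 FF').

Answer: 3A BA A4 5F 69 D2 C6

Derivation:
After char 0 ('O'=14): chars_in_quartet=1 acc=0xE bytes_emitted=0
After char 1 ('r'=43): chars_in_quartet=2 acc=0x3AB bytes_emitted=0
After char 2 ('q'=42): chars_in_quartet=3 acc=0xEAEA bytes_emitted=0
After char 3 ('k'=36): chars_in_quartet=4 acc=0x3ABAA4 -> emit 3A BA A4, reset; bytes_emitted=3
After char 4 ('X'=23): chars_in_quartet=1 acc=0x17 bytes_emitted=3
After char 5 ('2'=54): chars_in_quartet=2 acc=0x5F6 bytes_emitted=3
After char 6 ('n'=39): chars_in_quartet=3 acc=0x17DA7 bytes_emitted=3
After char 7 ('S'=18): chars_in_quartet=4 acc=0x5F69D2 -> emit 5F 69 D2, reset; bytes_emitted=6
After char 8 ('x'=49): chars_in_quartet=1 acc=0x31 bytes_emitted=6
After char 9 ('g'=32): chars_in_quartet=2 acc=0xC60 bytes_emitted=6
Padding '==': partial quartet acc=0xC60 -> emit C6; bytes_emitted=7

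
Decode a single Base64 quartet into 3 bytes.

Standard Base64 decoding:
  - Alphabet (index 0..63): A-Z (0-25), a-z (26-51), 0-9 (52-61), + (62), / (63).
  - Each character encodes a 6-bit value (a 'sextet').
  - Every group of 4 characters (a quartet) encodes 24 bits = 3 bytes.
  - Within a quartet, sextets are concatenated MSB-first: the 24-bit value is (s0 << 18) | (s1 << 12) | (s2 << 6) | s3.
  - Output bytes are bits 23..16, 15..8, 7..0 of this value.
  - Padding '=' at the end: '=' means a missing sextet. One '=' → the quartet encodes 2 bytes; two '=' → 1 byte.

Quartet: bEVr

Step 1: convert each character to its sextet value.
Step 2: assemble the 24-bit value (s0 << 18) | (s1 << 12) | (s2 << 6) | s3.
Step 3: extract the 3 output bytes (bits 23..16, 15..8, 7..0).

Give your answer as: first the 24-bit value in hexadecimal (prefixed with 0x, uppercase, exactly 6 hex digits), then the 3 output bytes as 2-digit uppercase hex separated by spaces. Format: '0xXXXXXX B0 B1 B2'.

Answer: 0x6C456B 6C 45 6B

Derivation:
Sextets: b=27, E=4, V=21, r=43
24-bit: (27<<18) | (4<<12) | (21<<6) | 43
      = 0x6C0000 | 0x004000 | 0x000540 | 0x00002B
      = 0x6C456B
Bytes: (v>>16)&0xFF=6C, (v>>8)&0xFF=45, v&0xFF=6B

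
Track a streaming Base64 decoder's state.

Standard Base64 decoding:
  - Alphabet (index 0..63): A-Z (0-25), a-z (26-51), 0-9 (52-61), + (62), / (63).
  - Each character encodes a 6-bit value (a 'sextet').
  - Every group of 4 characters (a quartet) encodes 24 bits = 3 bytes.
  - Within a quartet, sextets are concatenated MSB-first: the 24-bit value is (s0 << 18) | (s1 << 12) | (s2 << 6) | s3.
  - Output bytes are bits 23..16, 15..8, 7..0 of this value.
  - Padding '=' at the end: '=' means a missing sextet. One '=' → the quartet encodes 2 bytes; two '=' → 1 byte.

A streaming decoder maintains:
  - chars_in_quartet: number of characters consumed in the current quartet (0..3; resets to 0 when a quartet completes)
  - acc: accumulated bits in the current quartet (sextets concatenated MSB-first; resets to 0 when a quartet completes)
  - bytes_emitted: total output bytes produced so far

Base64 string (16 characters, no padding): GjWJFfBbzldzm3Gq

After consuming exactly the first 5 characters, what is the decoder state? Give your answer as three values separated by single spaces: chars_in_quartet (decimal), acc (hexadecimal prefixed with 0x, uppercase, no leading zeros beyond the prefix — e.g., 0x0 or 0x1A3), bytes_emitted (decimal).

Answer: 1 0x5 3

Derivation:
After char 0 ('G'=6): chars_in_quartet=1 acc=0x6 bytes_emitted=0
After char 1 ('j'=35): chars_in_quartet=2 acc=0x1A3 bytes_emitted=0
After char 2 ('W'=22): chars_in_quartet=3 acc=0x68D6 bytes_emitted=0
After char 3 ('J'=9): chars_in_quartet=4 acc=0x1A3589 -> emit 1A 35 89, reset; bytes_emitted=3
After char 4 ('F'=5): chars_in_quartet=1 acc=0x5 bytes_emitted=3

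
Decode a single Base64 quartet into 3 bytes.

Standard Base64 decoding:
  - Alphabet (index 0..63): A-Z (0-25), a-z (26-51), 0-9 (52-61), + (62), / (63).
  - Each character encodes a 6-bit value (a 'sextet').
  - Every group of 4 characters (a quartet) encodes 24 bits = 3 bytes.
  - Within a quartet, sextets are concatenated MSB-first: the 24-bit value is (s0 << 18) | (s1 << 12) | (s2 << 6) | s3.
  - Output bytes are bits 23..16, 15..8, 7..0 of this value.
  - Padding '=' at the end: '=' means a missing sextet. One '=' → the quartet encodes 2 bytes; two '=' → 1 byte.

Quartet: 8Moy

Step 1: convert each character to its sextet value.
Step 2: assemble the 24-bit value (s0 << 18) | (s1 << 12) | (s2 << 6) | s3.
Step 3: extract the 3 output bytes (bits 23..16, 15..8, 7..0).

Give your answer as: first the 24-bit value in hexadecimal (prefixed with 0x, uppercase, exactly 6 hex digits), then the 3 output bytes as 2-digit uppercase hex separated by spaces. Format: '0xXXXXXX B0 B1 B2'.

Answer: 0xF0CA32 F0 CA 32

Derivation:
Sextets: 8=60, M=12, o=40, y=50
24-bit: (60<<18) | (12<<12) | (40<<6) | 50
      = 0xF00000 | 0x00C000 | 0x000A00 | 0x000032
      = 0xF0CA32
Bytes: (v>>16)&0xFF=F0, (v>>8)&0xFF=CA, v&0xFF=32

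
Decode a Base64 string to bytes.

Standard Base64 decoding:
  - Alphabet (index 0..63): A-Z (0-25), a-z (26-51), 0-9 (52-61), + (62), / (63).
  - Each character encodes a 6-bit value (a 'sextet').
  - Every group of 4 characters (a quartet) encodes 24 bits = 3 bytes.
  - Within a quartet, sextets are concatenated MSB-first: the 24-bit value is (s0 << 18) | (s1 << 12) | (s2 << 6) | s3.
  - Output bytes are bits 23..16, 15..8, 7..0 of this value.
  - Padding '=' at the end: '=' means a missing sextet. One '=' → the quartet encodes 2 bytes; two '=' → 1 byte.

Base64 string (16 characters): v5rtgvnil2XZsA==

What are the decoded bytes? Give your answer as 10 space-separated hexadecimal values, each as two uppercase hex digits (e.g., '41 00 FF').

After char 0 ('v'=47): chars_in_quartet=1 acc=0x2F bytes_emitted=0
After char 1 ('5'=57): chars_in_quartet=2 acc=0xBF9 bytes_emitted=0
After char 2 ('r'=43): chars_in_quartet=3 acc=0x2FE6B bytes_emitted=0
After char 3 ('t'=45): chars_in_quartet=4 acc=0xBF9AED -> emit BF 9A ED, reset; bytes_emitted=3
After char 4 ('g'=32): chars_in_quartet=1 acc=0x20 bytes_emitted=3
After char 5 ('v'=47): chars_in_quartet=2 acc=0x82F bytes_emitted=3
After char 6 ('n'=39): chars_in_quartet=3 acc=0x20BE7 bytes_emitted=3
After char 7 ('i'=34): chars_in_quartet=4 acc=0x82F9E2 -> emit 82 F9 E2, reset; bytes_emitted=6
After char 8 ('l'=37): chars_in_quartet=1 acc=0x25 bytes_emitted=6
After char 9 ('2'=54): chars_in_quartet=2 acc=0x976 bytes_emitted=6
After char 10 ('X'=23): chars_in_quartet=3 acc=0x25D97 bytes_emitted=6
After char 11 ('Z'=25): chars_in_quartet=4 acc=0x9765D9 -> emit 97 65 D9, reset; bytes_emitted=9
After char 12 ('s'=44): chars_in_quartet=1 acc=0x2C bytes_emitted=9
After char 13 ('A'=0): chars_in_quartet=2 acc=0xB00 bytes_emitted=9
Padding '==': partial quartet acc=0xB00 -> emit B0; bytes_emitted=10

Answer: BF 9A ED 82 F9 E2 97 65 D9 B0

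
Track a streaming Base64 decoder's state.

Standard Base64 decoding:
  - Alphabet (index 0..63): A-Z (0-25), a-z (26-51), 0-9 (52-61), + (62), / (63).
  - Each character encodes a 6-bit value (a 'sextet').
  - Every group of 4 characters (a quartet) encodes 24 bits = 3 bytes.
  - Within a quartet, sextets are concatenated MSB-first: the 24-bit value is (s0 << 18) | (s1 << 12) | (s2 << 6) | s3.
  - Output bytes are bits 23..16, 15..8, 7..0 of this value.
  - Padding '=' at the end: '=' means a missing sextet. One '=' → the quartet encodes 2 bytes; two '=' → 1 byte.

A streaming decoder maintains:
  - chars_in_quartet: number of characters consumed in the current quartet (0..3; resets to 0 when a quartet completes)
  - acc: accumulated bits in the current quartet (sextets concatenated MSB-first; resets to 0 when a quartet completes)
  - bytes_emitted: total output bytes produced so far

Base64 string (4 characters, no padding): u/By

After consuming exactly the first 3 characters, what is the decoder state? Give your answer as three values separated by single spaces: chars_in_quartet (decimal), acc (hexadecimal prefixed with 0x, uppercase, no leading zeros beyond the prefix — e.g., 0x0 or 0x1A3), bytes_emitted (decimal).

After char 0 ('u'=46): chars_in_quartet=1 acc=0x2E bytes_emitted=0
After char 1 ('/'=63): chars_in_quartet=2 acc=0xBBF bytes_emitted=0
After char 2 ('B'=1): chars_in_quartet=3 acc=0x2EFC1 bytes_emitted=0

Answer: 3 0x2EFC1 0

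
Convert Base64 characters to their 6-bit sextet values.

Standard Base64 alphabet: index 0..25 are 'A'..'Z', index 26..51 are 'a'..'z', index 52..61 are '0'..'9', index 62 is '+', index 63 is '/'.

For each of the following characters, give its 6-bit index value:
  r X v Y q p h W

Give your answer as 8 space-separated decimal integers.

'r': a..z range, 26 + ord('r') − ord('a') = 43
'X': A..Z range, ord('X') − ord('A') = 23
'v': a..z range, 26 + ord('v') − ord('a') = 47
'Y': A..Z range, ord('Y') − ord('A') = 24
'q': a..z range, 26 + ord('q') − ord('a') = 42
'p': a..z range, 26 + ord('p') − ord('a') = 41
'h': a..z range, 26 + ord('h') − ord('a') = 33
'W': A..Z range, ord('W') − ord('A') = 22

Answer: 43 23 47 24 42 41 33 22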